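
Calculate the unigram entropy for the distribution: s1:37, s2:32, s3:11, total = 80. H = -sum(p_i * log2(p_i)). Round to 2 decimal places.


Computing entropy H = -sum(p_i * log2(p_i)):
  s1: p = 37/80 = 0.4625, -p*log2(p) = 0.5145
  s2: p = 32/80 = 0.4000, -p*log2(p) = 0.5288
  s3: p = 11/80 = 0.1375, -p*log2(p) = 0.3936
H = sum of terms = 1.4369
Rounded to 2 decimals: 1.44

1.44


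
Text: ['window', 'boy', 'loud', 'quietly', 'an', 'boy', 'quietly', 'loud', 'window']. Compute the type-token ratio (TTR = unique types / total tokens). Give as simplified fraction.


Tokens: 9
Unique types: ('an', 'boy', 'loud', 'quietly', 'window') = 5
TTR = 5/9
Already in lowest terms.

5/9


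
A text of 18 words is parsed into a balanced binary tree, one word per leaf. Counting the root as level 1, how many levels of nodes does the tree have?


In a balanced binary tree with n leaves the deepest leaf is ceil(log2(n)) edges below the root,
so counting node levels inclusive of root and leaves gives ceil(log2(n)) + 1 levels.
log2(18) = 4.1699
ceil(4.1699) = 5
levels = 5 + 1 = 6

6


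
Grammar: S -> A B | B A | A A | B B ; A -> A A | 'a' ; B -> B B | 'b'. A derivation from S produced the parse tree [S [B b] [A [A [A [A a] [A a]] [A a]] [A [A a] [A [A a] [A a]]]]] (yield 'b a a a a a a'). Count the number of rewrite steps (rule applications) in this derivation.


Every bracketed nonterminal node [X ...] in the tree is produced by exactly one rule application.
Reading the tree off as a leftmost derivation:
  Step 1: S  =>  B A   (applied S -> B A)
  Step 2: B A  =>  b A   (applied B -> b)
  Step 3: b A  =>  b A A   (applied A -> A A)
  Step 4: b A A  =>  b A A A   (applied A -> A A)
  Step 5: b A A A  =>  b A A A A   (applied A -> A A)
  Step 6: b A A A A  =>  b a A A A   (applied A -> a)
  Step 7: b a A A A  =>  b a a A A   (applied A -> a)
  Step 8: b a a A A  =>  b a a a A   (applied A -> a)
  Step 9: b a a a A  =>  b a a a A A   (applied A -> A A)
  Step 10: b a a a A A  =>  b a a a a A   (applied A -> a)
  Step 11: b a a a a A  =>  b a a a a A A   (applied A -> A A)
  Step 12: b a a a a A A  =>  b a a a a a A   (applied A -> a)
  Step 13: b a a a a a A  =>  b a a a a a a   (applied A -> a)
Final yield: b a a a a a a
Total rewrite steps: 13

13


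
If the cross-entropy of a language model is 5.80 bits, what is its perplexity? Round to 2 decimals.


Perplexity formula: PP = 2^H
H = 5.80
PP = 2^5.80
Decompose: 2^5.80 = 2^5 * 2^0.80
2^5 = 32, 2^0.80 ~ 1.7411011
PP ~ 32 * 1.7411011 = 55.7152352
Rounded to 2 decimals: 55.72

55.72


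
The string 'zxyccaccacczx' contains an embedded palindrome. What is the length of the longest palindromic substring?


Scanning 'zxyccaccacczx' for palindromic substrings.
Substring at positions 3-10: 'ccaccacc'.
Check: reverse('ccaccacc') = 'ccaccacc' -> palindrome confirmed.
Neighbouring characters ('y' / 'z') break symmetry, so it cannot extend further.
No longer palindromic substring exists; longest length = 8

8


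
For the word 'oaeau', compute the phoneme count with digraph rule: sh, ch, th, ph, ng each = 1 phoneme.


Parsing 'oaeau' greedily, digraphs first:
  'o' -> vowel phoneme (phonemes so far: 1)
  'a' -> vowel phoneme (phonemes so far: 2)
  'e' -> vowel phoneme (phonemes so far: 3)
  'a' -> vowel phoneme (phonemes so far: 4)
  'u' -> vowel phoneme (phonemes so far: 5)
Total phonemes: 5

5


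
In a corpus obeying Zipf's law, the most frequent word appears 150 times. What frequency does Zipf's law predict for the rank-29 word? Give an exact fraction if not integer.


Zipf's law: freq(rank) = f1 / rank
f1 = 150, rank = 29
freq = 150 / 29
GCD(150, 29) = 1
Simplified: 150/29

150/29


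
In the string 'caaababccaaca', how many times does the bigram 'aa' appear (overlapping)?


Scanning 'caaababccaaca' for bigram 'aa':
  Position 0: 'ca' -> no
  Position 1: 'aa' -> MATCH
  Position 2: 'aa' -> MATCH
  Position 3: 'ab' -> no
  Position 4: 'ba' -> no
  Position 5: 'ab' -> no
  Position 6: 'bc' -> no
  Position 7: 'cc' -> no
  Position 8: 'ca' -> no
  Position 9: 'aa' -> MATCH
  Position 10: 'ac' -> no
  Position 11: 'ca' -> no
Total matches: 3

3


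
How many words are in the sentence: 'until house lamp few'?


Counting words by splitting on spaces:
  Word 1: 'until'
  Word 2: 'house'
  Word 3: 'lamp'
  Word 4: 'few'
Total words: 4

4


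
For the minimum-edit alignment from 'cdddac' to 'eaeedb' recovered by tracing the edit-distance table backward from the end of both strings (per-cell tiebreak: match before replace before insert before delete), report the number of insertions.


Edit distance = 6. Backtracking from cell (6, 6) with preference match > replace > insert > delete,
then listing the resulting alignment 'cdddac' -> 'eaeedb' left to right:
  Step 1: replace c->e
  Step 2: replace d->a
  Step 3: replace d->e
  Step 4: replace d->e
  Step 5: replace a->d
  Step 6: replace c->b
Total insertions: 0

0


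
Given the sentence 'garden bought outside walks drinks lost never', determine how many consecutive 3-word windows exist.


Word trigrams from [7] words:
  Trigram 1: (garden bought outside)
  Trigram 2: (bought outside walks)
  Trigram 3: (outside walks drinks)
  Trigram 4: (walks drinks lost)
  Trigram 5: (drinks lost never)
Total word trigrams: 7 - 2 = 5

5


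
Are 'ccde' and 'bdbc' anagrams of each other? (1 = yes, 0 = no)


Sort characters of 'ccde': 'ccde'
Sort characters of 'bdbc': 'bbcd'
Sorted forms differ -> they are NOT anagrams
Result: 0

0


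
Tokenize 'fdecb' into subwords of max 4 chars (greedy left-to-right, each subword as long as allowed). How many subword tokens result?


'fdecb' has 5 characters.
Chunking with max size 4:
  Chunk 1: 'fdec' (positions 0-3)
  Chunk 2: 'b' (positions 4-4)
Total chunks: ceil(5 / 4) = 2

2


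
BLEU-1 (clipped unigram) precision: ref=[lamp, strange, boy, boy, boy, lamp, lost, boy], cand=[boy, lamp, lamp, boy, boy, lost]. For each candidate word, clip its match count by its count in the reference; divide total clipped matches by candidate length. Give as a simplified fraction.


Reference word counts: {'boy': 4, 'lamp': 2, 'lost': 1, 'strange': 1}
Checking each candidate word (with clipping):
  'boy' -> in reference (ref count 4, used 1/4) -> match (matches: 1)
  'lamp' -> in reference (ref count 2, used 1/2) -> match (matches: 2)
  'lamp' -> in reference (ref count 2, used 2/2) -> match (matches: 3)
  'boy' -> in reference (ref count 4, used 2/4) -> match (matches: 4)
  'boy' -> in reference (ref count 4, used 3/4) -> match (matches: 5)
  'lost' -> in reference (ref count 1, used 1/1) -> match (matches: 6)
Clipped matches: 6, Candidate length: 6
Precision = 6/6 = 1

1


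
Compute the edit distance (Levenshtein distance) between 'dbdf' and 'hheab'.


Building DP table for s1='dbdf' (len 4) and s2='hheab' (len 5):
       h  h  e  a  b
    0  1  2  3  4  5
  d 1  1  2  3  4  5
  b 2  2  2  3  4  4
  d 3  3  3  3  4  5
  f 4  4  4  4  4  5
Edit distance = dp[4][5] = 5

5


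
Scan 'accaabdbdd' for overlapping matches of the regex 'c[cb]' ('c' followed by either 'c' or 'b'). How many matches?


Pattern: c[cb] means 'c' followed by either 'c' or 'b'.
Scanning 'accaabdbdd' position-by-position:
  Pos 0: window 'ac' -> no
  Pos 1: window 'cc' -> MATCH
  Pos 2: window 'ca' -> no
  Pos 3: window 'aa' -> no
  Pos 4: window 'ab' -> no
  Pos 5: window 'bd' -> no
  Pos 6: window 'db' -> no
  Pos 7: window 'bd' -> no
  Pos 8: window 'dd' -> no
  Pos 9: window 'd' -> no
Total matches: 1

1


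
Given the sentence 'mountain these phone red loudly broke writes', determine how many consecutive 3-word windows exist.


Word trigrams from [7] words:
  Trigram 1: (mountain these phone)
  Trigram 2: (these phone red)
  Trigram 3: (phone red loudly)
  Trigram 4: (red loudly broke)
  Trigram 5: (loudly broke writes)
Total word trigrams: 7 - 2 = 5

5


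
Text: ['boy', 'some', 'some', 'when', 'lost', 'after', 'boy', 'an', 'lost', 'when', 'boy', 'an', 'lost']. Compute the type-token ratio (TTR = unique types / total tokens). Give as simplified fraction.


Tokens: 13
Unique types: ('after', 'an', 'boy', 'lost', 'some', 'when') = 6
TTR = 6/13
Already in lowest terms.

6/13


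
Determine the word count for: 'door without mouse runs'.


Counting words by splitting on spaces:
  Word 1: 'door'
  Word 2: 'without'
  Word 3: 'mouse'
  Word 4: 'runs'
Total words: 4

4


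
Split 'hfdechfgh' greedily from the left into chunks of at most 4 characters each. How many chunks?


'hfdechfgh' has 9 characters.
Chunking with max size 4:
  Chunk 1: 'hfde' (positions 0-3)
  Chunk 2: 'chfg' (positions 4-7)
  Chunk 3: 'h' (positions 8-8)
Total chunks: ceil(9 / 4) = 3

3


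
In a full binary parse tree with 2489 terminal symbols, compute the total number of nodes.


Leaf nodes (terminals): 2489
Internal nodes = n - 1 = 2489 - 1 = 2488
Total = leaves + internal = 2489 + 2488 = 4977

4977


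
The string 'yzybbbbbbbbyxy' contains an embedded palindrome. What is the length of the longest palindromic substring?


Scanning 'yzybbbbbbbbyxy' for palindromic substrings.
Substring at positions 2-11: 'ybbbbbbbby'.
Check: reverse('ybbbbbbbby') = 'ybbbbbbbby' -> palindrome confirmed.
Neighbouring characters ('z' / 'x') break symmetry, so it cannot extend further.
No longer palindromic substring exists; longest length = 10

10


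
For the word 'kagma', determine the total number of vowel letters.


Scanning each character of 'kagma':
  Position 1: 'k' -> consonant (running count: 0)
  Position 2: 'a' -> vowel (running count: 1)
  Position 3: 'g' -> consonant (running count: 1)
  Position 4: 'm' -> consonant (running count: 1)
  Position 5: 'a' -> vowel (running count: 2)
Total vowels: 2

2


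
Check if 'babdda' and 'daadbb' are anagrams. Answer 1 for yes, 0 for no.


Sort characters of 'babdda': 'aabbdd'
Sort characters of 'daadbb': 'aabbdd'
Sorted forms match -> they ARE anagrams
Result: 1

1


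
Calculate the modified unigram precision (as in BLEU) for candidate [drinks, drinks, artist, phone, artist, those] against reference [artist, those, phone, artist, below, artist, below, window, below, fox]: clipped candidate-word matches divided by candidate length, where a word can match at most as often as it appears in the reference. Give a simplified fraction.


Reference word counts: {'artist': 3, 'below': 3, 'fox': 1, 'phone': 1, 'those': 1, 'window': 1}
Checking each candidate word (with clipping):
  'drinks' -> not in reference -> no match (matches: 0)
  'drinks' -> not in reference -> no match (matches: 0)
  'artist' -> in reference (ref count 3, used 1/3) -> match (matches: 1)
  'phone' -> in reference (ref count 1, used 1/1) -> match (matches: 2)
  'artist' -> in reference (ref count 3, used 2/3) -> match (matches: 3)
  'those' -> in reference (ref count 1, used 1/1) -> match (matches: 4)
Clipped matches: 4, Candidate length: 6
Precision = 4/6 = 2/3

2/3


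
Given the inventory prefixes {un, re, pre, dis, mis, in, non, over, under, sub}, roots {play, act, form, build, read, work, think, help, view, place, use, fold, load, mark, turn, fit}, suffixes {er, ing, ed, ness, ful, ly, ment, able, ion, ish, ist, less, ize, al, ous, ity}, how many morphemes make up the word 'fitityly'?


Segmenting 'fitityly' against the inventory:
  'fit' -> root (morpheme 1)
  'ity' -> suffix (morpheme 2)
  'ly' -> suffix (morpheme 3)
Total morphemes: 3

3


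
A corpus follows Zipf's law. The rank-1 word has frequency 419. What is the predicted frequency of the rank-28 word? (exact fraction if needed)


Zipf's law: freq(rank) = f1 / rank
f1 = 419, rank = 28
freq = 419 / 28
GCD(419, 28) = 1
Simplified: 419/28

419/28


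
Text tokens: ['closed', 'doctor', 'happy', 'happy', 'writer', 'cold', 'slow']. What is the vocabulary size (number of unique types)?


Listing all tokens and tracking unique types:
  Token 1: 'closed' -> NEW (unique so far: 1)
  Token 2: 'doctor' -> NEW (unique so far: 2)
  Token 3: 'happy' -> NEW (unique so far: 3)
  Token 4: 'happy' -> duplicate (unique so far: 3)
  Token 5: 'writer' -> NEW (unique so far: 4)
  Token 6: 'cold' -> NEW (unique so far: 5)
  Token 7: 'slow' -> NEW (unique so far: 6)
Unique types: ('closed', 'cold', 'doctor', 'happy', 'slow', 'writer')
Vocabulary size: 6

6


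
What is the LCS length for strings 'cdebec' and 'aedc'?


DP table for LCS of 'cdebec' and 'aedc':
       a  e  d  c
    0  0  0  0  0
  c 0  0  0  0  1
  d 0  0  0  1  1
  e 0  0  1  1  1
  b 0  0  1  1  1
  e 0  0  1  1  1
  c 0  0  1  1  2
LCS: 'dc'
LCS length = 2

2


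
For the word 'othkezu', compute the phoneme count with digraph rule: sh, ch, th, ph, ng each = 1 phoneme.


Parsing 'othkezu' greedily, digraphs first:
  'o' -> vowel phoneme (phonemes so far: 1)
  'th' -> digraph (1 consonant phoneme) (phonemes so far: 2)
  'k' -> consonant phoneme (phonemes so far: 3)
  'e' -> vowel phoneme (phonemes so far: 4)
  'z' -> consonant phoneme (phonemes so far: 5)
  'u' -> vowel phoneme (phonemes so far: 6)
Total phonemes: 6

6


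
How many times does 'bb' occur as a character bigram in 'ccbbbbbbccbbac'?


Scanning 'ccbbbbbbccbbac' for bigram 'bb':
  Position 0: 'cc' -> no
  Position 1: 'cb' -> no
  Position 2: 'bb' -> MATCH
  Position 3: 'bb' -> MATCH
  Position 4: 'bb' -> MATCH
  Position 5: 'bb' -> MATCH
  Position 6: 'bb' -> MATCH
  Position 7: 'bc' -> no
  Position 8: 'cc' -> no
  Position 9: 'cb' -> no
  Position 10: 'bb' -> MATCH
  Position 11: 'ba' -> no
  Position 12: 'ac' -> no
Total matches: 6

6


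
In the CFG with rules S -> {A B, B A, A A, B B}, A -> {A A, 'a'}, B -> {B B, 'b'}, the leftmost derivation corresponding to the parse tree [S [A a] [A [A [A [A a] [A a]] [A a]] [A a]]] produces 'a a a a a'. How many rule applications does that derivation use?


Every bracketed nonterminal node [X ...] in the tree is produced by exactly one rule application.
Reading the tree off as a leftmost derivation:
  Step 1: S  =>  A A   (applied S -> A A)
  Step 2: A A  =>  a A   (applied A -> a)
  Step 3: a A  =>  a A A   (applied A -> A A)
  Step 4: a A A  =>  a A A A   (applied A -> A A)
  Step 5: a A A A  =>  a A A A A   (applied A -> A A)
  Step 6: a A A A A  =>  a a A A A   (applied A -> a)
  Step 7: a a A A A  =>  a a a A A   (applied A -> a)
  Step 8: a a a A A  =>  a a a a A   (applied A -> a)
  Step 9: a a a a A  =>  a a a a a   (applied A -> a)
Final yield: a a a a a
Total rewrite steps: 9

9


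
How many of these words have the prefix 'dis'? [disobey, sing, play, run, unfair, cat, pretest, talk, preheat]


Checking each word for prefix 'dis':
  'disobey' -> YES, starts with 'dis' (count: 1)
  'sing' -> no (count: 1)
  'play' -> no (count: 1)
  'run' -> no (count: 1)
  'unfair' -> no (count: 1)
  'cat' -> no (count: 1)
  'pretest' -> no (count: 1)
  'talk' -> no (count: 1)
  'preheat' -> no (count: 1)
Total with prefix 'dis': 1

1


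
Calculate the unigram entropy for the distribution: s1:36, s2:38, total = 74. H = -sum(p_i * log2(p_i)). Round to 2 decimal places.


Computing entropy H = -sum(p_i * log2(p_i)):
  s1: p = 36/74 = 0.4865, -p*log2(p) = 0.5057
  s2: p = 38/74 = 0.5135, -p*log2(p) = 0.4938
H = sum of terms = 0.9995
Rounded to 2 decimals: 1.00

1.00


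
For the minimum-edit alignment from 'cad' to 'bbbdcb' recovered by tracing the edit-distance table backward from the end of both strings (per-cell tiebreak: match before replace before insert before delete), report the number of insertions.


Edit distance = 5. Backtracking from cell (3, 6) with preference match > replace > insert > delete,
then listing the resulting alignment 'cad' -> 'bbbdcb' left to right:
  Step 1: insert 'b' [insertion #1]
  Step 2: replace c->b
  Step 3: replace a->b
  Step 4: keep 'd'
  Step 5: insert 'c' [insertion #2]
  Step 6: insert 'b' [insertion #3]
Total insertions: 3

3


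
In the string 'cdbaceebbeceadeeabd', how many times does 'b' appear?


Scanning 'cdbaceebbeceadeeabd' for 'b':
  Position 2: 'b' -> MATCH (count: 1)
  Position 7: 'b' -> MATCH (count: 2)
  Position 8: 'b' -> MATCH (count: 3)
  Position 17: 'b' -> MATCH (count: 4)
Total occurrences of 'b': 4

4


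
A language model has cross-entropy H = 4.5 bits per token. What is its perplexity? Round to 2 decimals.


Perplexity formula: PP = 2^H
H = 4.5
PP = 2^4.5
Decompose: 2^4.5 = 2^4 * 2^0.5 = 2^4 * sqrt(2)
2^4 = 16, sqrt(2) ~ 1.4142136
PP ~ 16 * 1.4142136 = 22.6274176
Rounded to 2 decimals: 22.63

22.63


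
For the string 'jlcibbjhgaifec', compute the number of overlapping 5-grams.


String 'jlcibbjhgaifec' has length L = 14.
Number of overlapping n-grams = L - n + 1
Substituting: 14 - 5 + 1 = 10

10


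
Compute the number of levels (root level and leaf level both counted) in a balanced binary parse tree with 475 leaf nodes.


In a balanced binary tree with n leaves the deepest leaf is ceil(log2(n)) edges below the root,
so counting node levels inclusive of root and leaves gives ceil(log2(n)) + 1 levels.
log2(475) = 8.8918
ceil(8.8918) = 9
levels = 9 + 1 = 10

10


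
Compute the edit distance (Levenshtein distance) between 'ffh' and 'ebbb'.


Building DP table for s1='ffh' (len 3) and s2='ebbb' (len 4):
       e  b  b  b
    0  1  2  3  4
  f 1  1  2  3  4
  f 2  2  2  3  4
  h 3  3  3  3  4
Edit distance = dp[3][4] = 4

4


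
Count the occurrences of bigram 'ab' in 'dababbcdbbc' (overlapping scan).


Scanning 'dababbcdbbc' for bigram 'ab':
  Position 0: 'da' -> no
  Position 1: 'ab' -> MATCH
  Position 2: 'ba' -> no
  Position 3: 'ab' -> MATCH
  Position 4: 'bb' -> no
  Position 5: 'bc' -> no
  Position 6: 'cd' -> no
  Position 7: 'db' -> no
  Position 8: 'bb' -> no
  Position 9: 'bc' -> no
Total matches: 2

2


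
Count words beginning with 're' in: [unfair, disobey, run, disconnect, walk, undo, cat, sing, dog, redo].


Checking each word for prefix 're':
  'unfair' -> no (count: 0)
  'disobey' -> no (count: 0)
  'run' -> no (count: 0)
  'disconnect' -> no (count: 0)
  'walk' -> no (count: 0)
  'undo' -> no (count: 0)
  'cat' -> no (count: 0)
  'sing' -> no (count: 0)
  'dog' -> no (count: 0)
  'redo' -> YES, starts with 're' (count: 1)
Total with prefix 're': 1

1


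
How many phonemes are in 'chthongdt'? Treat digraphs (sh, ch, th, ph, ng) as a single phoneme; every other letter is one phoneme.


Parsing 'chthongdt' greedily, digraphs first:
  'ch' -> digraph (1 consonant phoneme) (phonemes so far: 1)
  'th' -> digraph (1 consonant phoneme) (phonemes so far: 2)
  'o' -> vowel phoneme (phonemes so far: 3)
  'ng' -> digraph (1 consonant phoneme) (phonemes so far: 4)
  'd' -> consonant phoneme (phonemes so far: 5)
  't' -> consonant phoneme (phonemes so far: 6)
Total phonemes: 6

6


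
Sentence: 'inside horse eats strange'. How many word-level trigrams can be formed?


Word trigrams from [4] words:
  Trigram 1: (inside horse eats)
  Trigram 2: (horse eats strange)
Total word trigrams: 4 - 2 = 2

2


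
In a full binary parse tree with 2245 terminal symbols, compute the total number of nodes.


Leaf nodes (terminals): 2245
Internal nodes = n - 1 = 2245 - 1 = 2244
Total = leaves + internal = 2245 + 2244 = 4489

4489


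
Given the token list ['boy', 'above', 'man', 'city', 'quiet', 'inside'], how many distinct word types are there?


Listing all tokens and tracking unique types:
  Token 1: 'boy' -> NEW (unique so far: 1)
  Token 2: 'above' -> NEW (unique so far: 2)
  Token 3: 'man' -> NEW (unique so far: 3)
  Token 4: 'city' -> NEW (unique so far: 4)
  Token 5: 'quiet' -> NEW (unique so far: 5)
  Token 6: 'inside' -> NEW (unique so far: 6)
Unique types: ('above', 'boy', 'city', 'inside', 'man', 'quiet')
Vocabulary size: 6

6


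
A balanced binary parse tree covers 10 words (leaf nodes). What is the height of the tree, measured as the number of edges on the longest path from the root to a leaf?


In a balanced binary tree with n leaves the deepest leaf is ceil(log2(n)) edges below the root.
log2(10) = 3.3219
ceil(3.3219) = 4
height (edges) = 4

4


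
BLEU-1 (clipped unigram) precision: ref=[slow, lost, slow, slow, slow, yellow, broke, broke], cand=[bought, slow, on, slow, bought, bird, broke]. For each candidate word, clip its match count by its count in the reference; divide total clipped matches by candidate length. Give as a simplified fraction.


Reference word counts: {'broke': 2, 'lost': 1, 'slow': 4, 'yellow': 1}
Checking each candidate word (with clipping):
  'bought' -> not in reference -> no match (matches: 0)
  'slow' -> in reference (ref count 4, used 1/4) -> match (matches: 1)
  'on' -> not in reference -> no match (matches: 1)
  'slow' -> in reference (ref count 4, used 2/4) -> match (matches: 2)
  'bought' -> not in reference -> no match (matches: 2)
  'bird' -> not in reference -> no match (matches: 2)
  'broke' -> in reference (ref count 2, used 1/2) -> match (matches: 3)
Clipped matches: 3, Candidate length: 7
Precision = 3/7

3/7


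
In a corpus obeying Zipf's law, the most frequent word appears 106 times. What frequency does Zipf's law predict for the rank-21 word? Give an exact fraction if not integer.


Zipf's law: freq(rank) = f1 / rank
f1 = 106, rank = 21
freq = 106 / 21
GCD(106, 21) = 1
Simplified: 106/21

106/21


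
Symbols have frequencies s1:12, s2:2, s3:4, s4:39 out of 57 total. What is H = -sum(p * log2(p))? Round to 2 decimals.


Computing entropy H = -sum(p_i * log2(p_i)):
  s1: p = 12/57 = 0.2105, -p*log2(p) = 0.4732
  s2: p = 2/57 = 0.0351, -p*log2(p) = 0.1696
  s3: p = 4/57 = 0.0702, -p*log2(p) = 0.2690
  s4: p = 39/57 = 0.6842, -p*log2(p) = 0.3746
H = sum of terms = 1.2864
Rounded to 2 decimals: 1.29

1.29


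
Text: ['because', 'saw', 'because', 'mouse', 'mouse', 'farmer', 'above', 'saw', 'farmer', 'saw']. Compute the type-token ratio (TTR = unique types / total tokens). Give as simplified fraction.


Tokens: 10
Unique types: ('above', 'because', 'farmer', 'mouse', 'saw') = 5
TTR = 5/10
Simplify: divide both by 5 -> 1/2
TTR = 1/2

1/2


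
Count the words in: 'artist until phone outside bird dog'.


Counting words by splitting on spaces:
  Word 1: 'artist'
  Word 2: 'until'
  Word 3: 'phone'
  Word 4: 'outside'
  Word 5: 'bird'
  Word 6: 'dog'
Total words: 6

6


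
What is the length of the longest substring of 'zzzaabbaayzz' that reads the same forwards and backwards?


Scanning 'zzzaabbaayzz' for palindromic substrings.
Substring at positions 3-8: 'aabbaa'.
Check: reverse('aabbaa') = 'aabbaa' -> palindrome confirmed.
Neighbouring characters ('z' / 'y') break symmetry, so it cannot extend further.
No longer palindromic substring exists; longest length = 6

6


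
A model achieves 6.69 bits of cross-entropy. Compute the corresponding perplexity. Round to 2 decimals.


Perplexity formula: PP = 2^H
H = 6.69
PP = 2^6.69
Decompose: 2^6.69 = 2^6 * 2^0.69
2^6 = 64, 2^0.69 ~ 1.6132835
PP ~ 64 * 1.6132835 = 103.2501440
Rounded to 2 decimals: 103.25

103.25


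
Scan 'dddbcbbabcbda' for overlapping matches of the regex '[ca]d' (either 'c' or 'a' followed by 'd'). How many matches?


Pattern: [ca]d means either 'c' or 'a' followed by 'd'.
Scanning 'dddbcbbabcbda' position-by-position:
  Pos 0: window 'dd' -> no
  Pos 1: window 'dd' -> no
  Pos 2: window 'db' -> no
  Pos 3: window 'bc' -> no
  Pos 4: window 'cb' -> no
  Pos 5: window 'bb' -> no
  Pos 6: window 'ba' -> no
  Pos 7: window 'ab' -> no
  Pos 8: window 'bc' -> no
  Pos 9: window 'cb' -> no
  Pos 10: window 'bd' -> no
  Pos 11: window 'da' -> no
  Pos 12: window 'a' -> no
Total matches: 0

0


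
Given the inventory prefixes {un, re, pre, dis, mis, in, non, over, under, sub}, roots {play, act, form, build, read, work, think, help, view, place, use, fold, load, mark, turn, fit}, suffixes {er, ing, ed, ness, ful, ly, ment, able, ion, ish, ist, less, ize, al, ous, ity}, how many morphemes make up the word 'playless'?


Segmenting 'playless' against the inventory:
  'play' -> root (morpheme 1)
  'less' -> suffix (morpheme 2)
Total morphemes: 2

2


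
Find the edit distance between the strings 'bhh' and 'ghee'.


Building DP table for s1='bhh' (len 3) and s2='ghee' (len 4):
       g  h  e  e
    0  1  2  3  4
  b 1  1  2  3  4
  h 2  2  1  2  3
  h 3  3  2  2  3
Edit distance = dp[3][4] = 3

3


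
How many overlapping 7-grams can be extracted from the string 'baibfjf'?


String 'baibfjf' has length L = 7.
Number of overlapping n-grams = L - n + 1
Substituting: 7 - 7 + 1 = 1

1


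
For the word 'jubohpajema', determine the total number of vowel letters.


Scanning each character of 'jubohpajema':
  Position 1: 'j' -> consonant (running count: 0)
  Position 2: 'u' -> vowel (running count: 1)
  Position 3: 'b' -> consonant (running count: 1)
  Position 4: 'o' -> vowel (running count: 2)
  Position 5: 'h' -> consonant (running count: 2)
  Position 6: 'p' -> consonant (running count: 2)
  Position 7: 'a' -> vowel (running count: 3)
  Position 8: 'j' -> consonant (running count: 3)
  Position 9: 'e' -> vowel (running count: 4)
  Position 10: 'm' -> consonant (running count: 4)
  Position 11: 'a' -> vowel (running count: 5)
Total vowels: 5

5


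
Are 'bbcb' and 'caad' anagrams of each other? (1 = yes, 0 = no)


Sort characters of 'bbcb': 'bbbc'
Sort characters of 'caad': 'aacd'
Sorted forms differ -> they are NOT anagrams
Result: 0

0


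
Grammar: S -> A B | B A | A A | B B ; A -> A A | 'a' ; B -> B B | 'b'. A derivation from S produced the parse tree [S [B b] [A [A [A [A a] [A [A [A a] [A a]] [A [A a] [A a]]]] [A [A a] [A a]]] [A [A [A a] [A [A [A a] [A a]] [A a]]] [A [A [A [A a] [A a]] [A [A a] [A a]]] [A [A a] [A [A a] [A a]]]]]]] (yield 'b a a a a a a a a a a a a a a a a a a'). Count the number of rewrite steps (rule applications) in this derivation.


Every bracketed nonterminal node [X ...] in the tree is produced by exactly one rule application.
Reading the tree off as a leftmost derivation:
  Step 1: S  =>  B A   (applied S -> B A)
  Step 2: B A  =>  b A   (applied B -> b)
  Step 3: b A  =>  b A A   (applied A -> A A)
  Step 4: b A A  =>  b A A A   (applied A -> A A)
  Step 5: b A A A  =>  b A A A A   (applied A -> A A)
  Step 6: b A A A A  =>  b a A A A   (applied A -> a)
  Step 7: b a A A A  =>  b a A A A A   (applied A -> A A)
  Step 8: b a A A A A  =>  b a A A A A A   (applied A -> A A)
  Step 9: b a A A A A A  =>  b a a A A A A   (applied A -> a)
  Step 10: b a a A A A A  =>  b a a a A A A   (applied A -> a)
  Step 11: b a a a A A A  =>  b a a a A A A A   (applied A -> A A)
  Step 12: b a a a A A A A  =>  b a a a a A A A   (applied A -> a)
  Step 13: b a a a a A A A  =>  b a a a a a A A   (applied A -> a)
  Step 14: b a a a a a A A  =>  b a a a a a A A A   (applied A -> A A)
  Step 15: b a a a a a A A A  =>  b a a a a a a A A   (applied A -> a)
  Step 16: b a a a a a a A A  =>  b a a a a a a a A   (applied A -> a)
  Step 17: b a a a a a a a A  =>  b a a a a a a a A A   (applied A -> A A)
  Step 18: b a a a a a a a A A  =>  b a a a a a a a A A A   (applied A -> A A)
  Step 19: b a a a a a a a A A A  =>  b a a a a a a a a A A   (applied A -> a)
  Step 20: b a a a a a a a a A A  =>  b a a a a a a a a A A A   (applied A -> A A)
  Step 21: b a a a a a a a a A A A  =>  b a a a a a a a a A A A A   (applied A -> A A)
  Step 22: b a a a a a a a a A A A A  =>  b a a a a a a a a a A A A   (applied A -> a)
  Step 23: b a a a a a a a a a A A A  =>  b a a a a a a a a a a A A   (applied A -> a)
  Step 24: b a a a a a a a a a a A A  =>  b a a a a a a a a a a a A   (applied A -> a)
  Step 25: b a a a a a a a a a a a A  =>  b a a a a a a a a a a a A A   (applied A -> A A)
  Step 26: b a a a a a a a a a a a A A  =>  b a a a a a a a a a a a A A A   (applied A -> A A)
  Step 27: b a a a a a a a a a a a A A A  =>  b a a a a a a a a a a a A A A A   (applied A -> A A)
  Step 28: b a a a a a a a a a a a A A A A  =>  b a a a a a a a a a a a a A A A   (applied A -> a)
  Step 29: b a a a a a a a a a a a a A A A  =>  b a a a a a a a a a a a a a A A   (applied A -> a)
  Step 30: b a a a a a a a a a a a a a A A  =>  b a a a a a a a a a a a a a A A A   (applied A -> A A)
  Step 31: b a a a a a a a a a a a a a A A A  =>  b a a a a a a a a a a a a a a A A   (applied A -> a)
  Step 32: b a a a a a a a a a a a a a a A A  =>  b a a a a a a a a a a a a a a a A   (applied A -> a)
  Step 33: b a a a a a a a a a a a a a a a A  =>  b a a a a a a a a a a a a a a a A A   (applied A -> A A)
  Step 34: b a a a a a a a a a a a a a a a A A  =>  b a a a a a a a a a a a a a a a a A   (applied A -> a)
  Step 35: b a a a a a a a a a a a a a a a a A  =>  b a a a a a a a a a a a a a a a a A A   (applied A -> A A)
  Step 36: b a a a a a a a a a a a a a a a a A A  =>  b a a a a a a a a a a a a a a a a a A   (applied A -> a)
  Step 37: b a a a a a a a a a a a a a a a a a A  =>  b a a a a a a a a a a a a a a a a a a   (applied A -> a)
Final yield: b a a a a a a a a a a a a a a a a a a
Total rewrite steps: 37

37


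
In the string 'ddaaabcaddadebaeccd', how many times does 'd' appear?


Scanning 'ddaaabcaddadebaeccd' for 'd':
  Position 0: 'd' -> MATCH (count: 1)
  Position 1: 'd' -> MATCH (count: 2)
  Position 8: 'd' -> MATCH (count: 3)
  Position 9: 'd' -> MATCH (count: 4)
  Position 11: 'd' -> MATCH (count: 5)
  Position 18: 'd' -> MATCH (count: 6)
Total occurrences of 'd': 6

6


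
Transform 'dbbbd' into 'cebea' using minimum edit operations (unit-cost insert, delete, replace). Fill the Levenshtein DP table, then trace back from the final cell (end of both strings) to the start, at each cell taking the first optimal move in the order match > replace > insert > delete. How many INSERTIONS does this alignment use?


Edit distance = 4. Backtracking from cell (5, 5) with preference match > replace > insert > delete,
then listing the resulting alignment 'dbbbd' -> 'cebea' left to right:
  Step 1: replace d->c
  Step 2: replace b->e
  Step 3: keep 'b'
  Step 4: replace b->e
  Step 5: replace d->a
Total insertions: 0

0


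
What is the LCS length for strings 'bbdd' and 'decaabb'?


DP table for LCS of 'bbdd' and 'decaabb':
       d  e  c  a  a  b  b
    0  0  0  0  0  0  0  0
  b 0  0  0  0  0  0  1  1
  b 0  0  0  0  0  0  1  2
  d 0  1  1  1  1  1  1  2
  d 0  1  1  1  1  1  1  2
LCS: 'bb'
LCS length = 2

2


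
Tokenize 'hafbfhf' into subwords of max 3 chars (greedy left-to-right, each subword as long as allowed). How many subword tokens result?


'hafbfhf' has 7 characters.
Chunking with max size 3:
  Chunk 1: 'haf' (positions 0-2)
  Chunk 2: 'bfh' (positions 3-5)
  Chunk 3: 'f' (positions 6-6)
Total chunks: ceil(7 / 3) = 3

3


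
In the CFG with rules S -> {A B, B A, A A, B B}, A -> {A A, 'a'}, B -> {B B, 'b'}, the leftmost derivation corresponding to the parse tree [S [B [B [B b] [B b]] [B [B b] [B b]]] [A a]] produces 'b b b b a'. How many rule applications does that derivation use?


Every bracketed nonterminal node [X ...] in the tree is produced by exactly one rule application.
Reading the tree off as a leftmost derivation:
  Step 1: S  =>  B A   (applied S -> B A)
  Step 2: B A  =>  B B A   (applied B -> B B)
  Step 3: B B A  =>  B B B A   (applied B -> B B)
  Step 4: B B B A  =>  b B B A   (applied B -> b)
  Step 5: b B B A  =>  b b B A   (applied B -> b)
  Step 6: b b B A  =>  b b B B A   (applied B -> B B)
  Step 7: b b B B A  =>  b b b B A   (applied B -> b)
  Step 8: b b b B A  =>  b b b b A   (applied B -> b)
  Step 9: b b b b A  =>  b b b b a   (applied A -> a)
Final yield: b b b b a
Total rewrite steps: 9

9


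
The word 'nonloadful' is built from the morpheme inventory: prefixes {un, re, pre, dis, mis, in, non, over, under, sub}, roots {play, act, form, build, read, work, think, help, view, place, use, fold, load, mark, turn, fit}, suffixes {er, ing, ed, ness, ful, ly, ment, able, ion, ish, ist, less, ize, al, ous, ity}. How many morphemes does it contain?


Segmenting 'nonloadful' against the inventory:
  'non' -> prefix (morpheme 1)
  'load' -> root (morpheme 2)
  'ful' -> suffix (morpheme 3)
Total morphemes: 3

3


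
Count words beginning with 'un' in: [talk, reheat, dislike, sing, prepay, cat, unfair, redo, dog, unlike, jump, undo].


Checking each word for prefix 'un':
  'talk' -> no (count: 0)
  'reheat' -> no (count: 0)
  'dislike' -> no (count: 0)
  'sing' -> no (count: 0)
  'prepay' -> no (count: 0)
  'cat' -> no (count: 0)
  'unfair' -> YES, starts with 'un' (count: 1)
  'redo' -> no (count: 1)
  'dog' -> no (count: 1)
  'unlike' -> YES, starts with 'un' (count: 2)
  'jump' -> no (count: 2)
  'undo' -> YES, starts with 'un' (count: 3)
Total with prefix 'un': 3

3


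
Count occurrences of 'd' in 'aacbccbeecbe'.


Scanning 'aacbccbeecbe' for 'd':
  No matches found.
Total occurrences of 'd': 0

0


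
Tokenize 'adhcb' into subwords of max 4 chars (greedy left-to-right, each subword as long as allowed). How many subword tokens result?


'adhcb' has 5 characters.
Chunking with max size 4:
  Chunk 1: 'adhc' (positions 0-3)
  Chunk 2: 'b' (positions 4-4)
Total chunks: ceil(5 / 4) = 2

2


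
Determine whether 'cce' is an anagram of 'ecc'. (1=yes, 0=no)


Sort characters of 'cce': 'cce'
Sort characters of 'ecc': 'cce'
Sorted forms match -> they ARE anagrams
Result: 1

1


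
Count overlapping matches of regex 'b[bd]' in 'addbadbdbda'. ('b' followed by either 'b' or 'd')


Pattern: b[bd] means 'b' followed by either 'b' or 'd'.
Scanning 'addbadbdbda' position-by-position:
  Pos 0: window 'ad' -> no
  Pos 1: window 'dd' -> no
  Pos 2: window 'db' -> no
  Pos 3: window 'ba' -> no
  Pos 4: window 'ad' -> no
  Pos 5: window 'db' -> no
  Pos 6: window 'bd' -> MATCH
  Pos 7: window 'db' -> no
  Pos 8: window 'bd' -> MATCH
  Pos 9: window 'da' -> no
  Pos 10: window 'a' -> no
Total matches: 2

2


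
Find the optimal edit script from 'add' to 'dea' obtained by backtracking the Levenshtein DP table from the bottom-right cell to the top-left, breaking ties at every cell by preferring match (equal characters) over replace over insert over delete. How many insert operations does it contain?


Edit distance = 3. Backtracking from cell (3, 3) with preference match > replace > insert > delete,
then listing the resulting alignment 'add' -> 'dea' left to right:
  Step 1: replace a->d
  Step 2: replace d->e
  Step 3: replace d->a
Total insertions: 0

0


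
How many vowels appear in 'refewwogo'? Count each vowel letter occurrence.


Scanning each character of 'refewwogo':
  Position 1: 'r' -> consonant (running count: 0)
  Position 2: 'e' -> vowel (running count: 1)
  Position 3: 'f' -> consonant (running count: 1)
  Position 4: 'e' -> vowel (running count: 2)
  Position 5: 'w' -> consonant (running count: 2)
  Position 6: 'w' -> consonant (running count: 2)
  Position 7: 'o' -> vowel (running count: 3)
  Position 8: 'g' -> consonant (running count: 3)
  Position 9: 'o' -> vowel (running count: 4)
Total vowels: 4

4


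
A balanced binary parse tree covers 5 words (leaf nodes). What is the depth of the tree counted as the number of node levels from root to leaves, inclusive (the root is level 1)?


In a balanced binary tree with n leaves the deepest leaf is ceil(log2(n)) edges below the root,
so counting node levels inclusive of root and leaves gives ceil(log2(n)) + 1 levels.
log2(5) = 2.3219
ceil(2.3219) = 3
levels = 3 + 1 = 4

4


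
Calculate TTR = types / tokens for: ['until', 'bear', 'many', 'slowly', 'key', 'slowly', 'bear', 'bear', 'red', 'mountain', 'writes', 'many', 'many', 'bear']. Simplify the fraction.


Tokens: 14
Unique types: ('bear', 'key', 'many', 'mountain', 'red', 'slowly', 'until', 'writes') = 8
TTR = 8/14
Simplify: divide both by 2 -> 4/7
TTR = 4/7

4/7


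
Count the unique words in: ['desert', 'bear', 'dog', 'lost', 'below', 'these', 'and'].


Listing all tokens and tracking unique types:
  Token 1: 'desert' -> NEW (unique so far: 1)
  Token 2: 'bear' -> NEW (unique so far: 2)
  Token 3: 'dog' -> NEW (unique so far: 3)
  Token 4: 'lost' -> NEW (unique so far: 4)
  Token 5: 'below' -> NEW (unique so far: 5)
  Token 6: 'these' -> NEW (unique so far: 6)
  Token 7: 'and' -> NEW (unique so far: 7)
Unique types: ('and', 'bear', 'below', 'desert', 'dog', 'lost', 'these')
Vocabulary size: 7

7


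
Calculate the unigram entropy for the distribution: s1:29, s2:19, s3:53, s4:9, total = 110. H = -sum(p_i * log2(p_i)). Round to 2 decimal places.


Computing entropy H = -sum(p_i * log2(p_i)):
  s1: p = 29/110 = 0.2636, -p*log2(p) = 0.5071
  s2: p = 19/110 = 0.1727, -p*log2(p) = 0.4376
  s3: p = 53/110 = 0.4818, -p*log2(p) = 0.5076
  s4: p = 9/110 = 0.0818, -p*log2(p) = 0.2955
H = sum of terms = 1.7478
Rounded to 2 decimals: 1.75

1.75


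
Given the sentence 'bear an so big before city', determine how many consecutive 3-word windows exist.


Word trigrams from [6] words:
  Trigram 1: (bear an so)
  Trigram 2: (an so big)
  Trigram 3: (so big before)
  Trigram 4: (big before city)
Total word trigrams: 6 - 2 = 4

4


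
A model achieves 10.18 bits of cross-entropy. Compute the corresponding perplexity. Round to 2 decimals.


Perplexity formula: PP = 2^H
H = 10.18
PP = 2^10.18
Decompose: 2^10.18 = 2^10 * 2^0.18
2^10 = 1024, 2^0.18 ~ 1.1328839
PP ~ 1024 * 1.1328839 = 1160.0731136
Rounded to 2 decimals: 1160.07

1160.07


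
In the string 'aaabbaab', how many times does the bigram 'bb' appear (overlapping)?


Scanning 'aaabbaab' for bigram 'bb':
  Position 0: 'aa' -> no
  Position 1: 'aa' -> no
  Position 2: 'ab' -> no
  Position 3: 'bb' -> MATCH
  Position 4: 'ba' -> no
  Position 5: 'aa' -> no
  Position 6: 'ab' -> no
Total matches: 1

1


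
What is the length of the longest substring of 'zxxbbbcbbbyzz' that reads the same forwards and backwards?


Scanning 'zxxbbbcbbbyzz' for palindromic substrings.
Substring at positions 3-9: 'bbbcbbb'.
Check: reverse('bbbcbbb') = 'bbbcbbb' -> palindrome confirmed.
Neighbouring characters ('x' / 'y') break symmetry, so it cannot extend further.
No longer palindromic substring exists; longest length = 7

7


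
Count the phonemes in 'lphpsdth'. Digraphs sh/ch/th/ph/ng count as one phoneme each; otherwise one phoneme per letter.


Parsing 'lphpsdth' greedily, digraphs first:
  'l' -> consonant phoneme (phonemes so far: 1)
  'ph' -> digraph (1 consonant phoneme) (phonemes so far: 2)
  'p' -> consonant phoneme (phonemes so far: 3)
  's' -> consonant phoneme (phonemes so far: 4)
  'd' -> consonant phoneme (phonemes so far: 5)
  'th' -> digraph (1 consonant phoneme) (phonemes so far: 6)
Total phonemes: 6

6


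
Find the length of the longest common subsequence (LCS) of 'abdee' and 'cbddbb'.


DP table for LCS of 'abdee' and 'cbddbb':
       c  b  d  d  b  b
    0  0  0  0  0  0  0
  a 0  0  0  0  0  0  0
  b 0  0  1  1  1  1  1
  d 0  0  1  2  2  2  2
  e 0  0  1  2  2  2  2
  e 0  0  1  2  2  2  2
LCS: 'bd'
LCS length = 2

2


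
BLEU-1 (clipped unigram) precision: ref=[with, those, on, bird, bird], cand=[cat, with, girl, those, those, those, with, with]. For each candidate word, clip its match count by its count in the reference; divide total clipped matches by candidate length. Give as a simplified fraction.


Reference word counts: {'bird': 2, 'on': 1, 'those': 1, 'with': 1}
Checking each candidate word (with clipping):
  'cat' -> not in reference -> no match (matches: 0)
  'with' -> in reference (ref count 1, used 1/1) -> match (matches: 1)
  'girl' -> not in reference -> no match (matches: 1)
  'those' -> in reference (ref count 1, used 1/1) -> match (matches: 2)
  'those' -> ref count 1 already used up (1/1) -> clipped, no match (matches: 2)
  'those' -> ref count 1 already used up (1/1) -> clipped, no match (matches: 2)
  'with' -> ref count 1 already used up (1/1) -> clipped, no match (matches: 2)
  'with' -> ref count 1 already used up (1/1) -> clipped, no match (matches: 2)
Clipped matches: 2, Candidate length: 8
Precision = 2/8 = 1/4

1/4


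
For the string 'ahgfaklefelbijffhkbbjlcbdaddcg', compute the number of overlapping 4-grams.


String 'ahgfaklefelbijffhkbbjlcbdaddcg' has length L = 30.
Number of overlapping n-grams = L - n + 1
Substituting: 30 - 4 + 1 = 27

27
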